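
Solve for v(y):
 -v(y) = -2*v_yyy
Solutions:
 v(y) = C3*exp(2^(2/3)*y/2) + (C1*sin(2^(2/3)*sqrt(3)*y/4) + C2*cos(2^(2/3)*sqrt(3)*y/4))*exp(-2^(2/3)*y/4)


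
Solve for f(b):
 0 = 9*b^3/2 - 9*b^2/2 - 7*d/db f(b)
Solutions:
 f(b) = C1 + 9*b^4/56 - 3*b^3/14


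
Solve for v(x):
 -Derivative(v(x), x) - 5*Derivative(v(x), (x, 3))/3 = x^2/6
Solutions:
 v(x) = C1 + C2*sin(sqrt(15)*x/5) + C3*cos(sqrt(15)*x/5) - x^3/18 + 5*x/9


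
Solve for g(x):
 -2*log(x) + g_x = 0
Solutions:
 g(x) = C1 + 2*x*log(x) - 2*x


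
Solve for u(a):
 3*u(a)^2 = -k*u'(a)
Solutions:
 u(a) = k/(C1*k + 3*a)


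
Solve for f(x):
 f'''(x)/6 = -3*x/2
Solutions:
 f(x) = C1 + C2*x + C3*x^2 - 3*x^4/8


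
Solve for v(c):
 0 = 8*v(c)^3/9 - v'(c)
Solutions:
 v(c) = -3*sqrt(2)*sqrt(-1/(C1 + 8*c))/2
 v(c) = 3*sqrt(2)*sqrt(-1/(C1 + 8*c))/2


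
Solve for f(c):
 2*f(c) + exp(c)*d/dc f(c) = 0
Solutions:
 f(c) = C1*exp(2*exp(-c))


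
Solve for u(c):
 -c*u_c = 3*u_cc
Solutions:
 u(c) = C1 + C2*erf(sqrt(6)*c/6)


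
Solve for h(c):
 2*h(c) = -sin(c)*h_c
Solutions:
 h(c) = C1*(cos(c) + 1)/(cos(c) - 1)


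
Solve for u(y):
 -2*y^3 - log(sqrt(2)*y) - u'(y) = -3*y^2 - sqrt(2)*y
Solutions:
 u(y) = C1 - y^4/2 + y^3 + sqrt(2)*y^2/2 - y*log(y) - y*log(2)/2 + y


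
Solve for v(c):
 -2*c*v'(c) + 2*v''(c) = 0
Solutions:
 v(c) = C1 + C2*erfi(sqrt(2)*c/2)


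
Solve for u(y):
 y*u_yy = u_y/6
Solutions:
 u(y) = C1 + C2*y^(7/6)


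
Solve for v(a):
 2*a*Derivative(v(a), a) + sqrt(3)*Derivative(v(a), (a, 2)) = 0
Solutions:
 v(a) = C1 + C2*erf(3^(3/4)*a/3)


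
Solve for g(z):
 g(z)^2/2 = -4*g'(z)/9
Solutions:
 g(z) = 8/(C1 + 9*z)


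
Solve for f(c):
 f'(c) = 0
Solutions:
 f(c) = C1


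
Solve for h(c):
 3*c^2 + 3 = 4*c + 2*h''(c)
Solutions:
 h(c) = C1 + C2*c + c^4/8 - c^3/3 + 3*c^2/4


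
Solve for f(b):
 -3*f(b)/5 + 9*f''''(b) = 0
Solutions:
 f(b) = C1*exp(-15^(3/4)*b/15) + C2*exp(15^(3/4)*b/15) + C3*sin(15^(3/4)*b/15) + C4*cos(15^(3/4)*b/15)


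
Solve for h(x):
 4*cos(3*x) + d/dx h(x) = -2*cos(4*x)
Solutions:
 h(x) = C1 - 4*sin(3*x)/3 - sin(4*x)/2


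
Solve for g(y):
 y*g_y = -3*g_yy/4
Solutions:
 g(y) = C1 + C2*erf(sqrt(6)*y/3)


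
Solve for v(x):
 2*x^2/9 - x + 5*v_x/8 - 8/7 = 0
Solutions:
 v(x) = C1 - 16*x^3/135 + 4*x^2/5 + 64*x/35


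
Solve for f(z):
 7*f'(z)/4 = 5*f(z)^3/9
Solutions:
 f(z) = -3*sqrt(14)*sqrt(-1/(C1 + 20*z))/2
 f(z) = 3*sqrt(14)*sqrt(-1/(C1 + 20*z))/2


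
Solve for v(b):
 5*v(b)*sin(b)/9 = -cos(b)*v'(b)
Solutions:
 v(b) = C1*cos(b)^(5/9)


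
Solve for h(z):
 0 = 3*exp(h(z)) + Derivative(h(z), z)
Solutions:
 h(z) = log(1/(C1 + 3*z))


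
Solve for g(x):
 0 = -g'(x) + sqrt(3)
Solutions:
 g(x) = C1 + sqrt(3)*x


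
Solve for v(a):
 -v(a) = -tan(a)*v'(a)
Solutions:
 v(a) = C1*sin(a)


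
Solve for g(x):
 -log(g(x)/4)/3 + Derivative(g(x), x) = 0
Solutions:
 3*Integral(1/(-log(_y) + 2*log(2)), (_y, g(x))) = C1 - x


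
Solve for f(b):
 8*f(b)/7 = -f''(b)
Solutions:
 f(b) = C1*sin(2*sqrt(14)*b/7) + C2*cos(2*sqrt(14)*b/7)


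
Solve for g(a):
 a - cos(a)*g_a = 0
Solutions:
 g(a) = C1 + Integral(a/cos(a), a)


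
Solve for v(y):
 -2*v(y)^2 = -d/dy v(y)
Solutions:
 v(y) = -1/(C1 + 2*y)


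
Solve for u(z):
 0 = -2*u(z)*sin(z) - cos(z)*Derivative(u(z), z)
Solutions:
 u(z) = C1*cos(z)^2


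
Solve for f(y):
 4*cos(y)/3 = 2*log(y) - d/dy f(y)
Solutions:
 f(y) = C1 + 2*y*log(y) - 2*y - 4*sin(y)/3


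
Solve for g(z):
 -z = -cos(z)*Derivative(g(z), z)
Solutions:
 g(z) = C1 + Integral(z/cos(z), z)


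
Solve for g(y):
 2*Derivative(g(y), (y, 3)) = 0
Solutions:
 g(y) = C1 + C2*y + C3*y^2


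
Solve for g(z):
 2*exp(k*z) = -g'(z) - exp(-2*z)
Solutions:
 g(z) = C1 + exp(-2*z)/2 - 2*exp(k*z)/k


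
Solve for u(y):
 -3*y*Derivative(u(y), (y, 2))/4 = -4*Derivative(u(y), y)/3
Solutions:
 u(y) = C1 + C2*y^(25/9)


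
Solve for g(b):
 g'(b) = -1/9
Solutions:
 g(b) = C1 - b/9


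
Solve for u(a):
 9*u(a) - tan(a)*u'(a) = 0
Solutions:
 u(a) = C1*sin(a)^9


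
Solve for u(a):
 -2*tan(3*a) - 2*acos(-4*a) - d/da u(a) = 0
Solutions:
 u(a) = C1 - 2*a*acos(-4*a) - sqrt(1 - 16*a^2)/2 + 2*log(cos(3*a))/3


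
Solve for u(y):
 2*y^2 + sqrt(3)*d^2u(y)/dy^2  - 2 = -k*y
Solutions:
 u(y) = C1 + C2*y - sqrt(3)*k*y^3/18 - sqrt(3)*y^4/18 + sqrt(3)*y^2/3


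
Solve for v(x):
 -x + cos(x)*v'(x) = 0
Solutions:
 v(x) = C1 + Integral(x/cos(x), x)


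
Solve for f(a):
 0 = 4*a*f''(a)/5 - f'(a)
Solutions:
 f(a) = C1 + C2*a^(9/4)


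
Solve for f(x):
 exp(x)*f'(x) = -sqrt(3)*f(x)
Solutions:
 f(x) = C1*exp(sqrt(3)*exp(-x))


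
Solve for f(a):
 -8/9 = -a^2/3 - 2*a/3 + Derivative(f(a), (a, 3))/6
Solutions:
 f(a) = C1 + C2*a + C3*a^2 + a^5/30 + a^4/6 - 8*a^3/9


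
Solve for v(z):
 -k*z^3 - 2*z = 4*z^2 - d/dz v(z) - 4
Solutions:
 v(z) = C1 + k*z^4/4 + 4*z^3/3 + z^2 - 4*z


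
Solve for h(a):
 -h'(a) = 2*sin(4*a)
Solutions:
 h(a) = C1 + cos(4*a)/2


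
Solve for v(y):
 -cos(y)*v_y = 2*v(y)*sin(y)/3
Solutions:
 v(y) = C1*cos(y)^(2/3)


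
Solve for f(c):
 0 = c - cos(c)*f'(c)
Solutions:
 f(c) = C1 + Integral(c/cos(c), c)


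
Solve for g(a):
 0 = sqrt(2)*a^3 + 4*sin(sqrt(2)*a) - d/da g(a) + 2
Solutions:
 g(a) = C1 + sqrt(2)*a^4/4 + 2*a - 2*sqrt(2)*cos(sqrt(2)*a)


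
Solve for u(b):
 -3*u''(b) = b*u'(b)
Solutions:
 u(b) = C1 + C2*erf(sqrt(6)*b/6)


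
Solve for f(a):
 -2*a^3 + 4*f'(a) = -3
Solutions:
 f(a) = C1 + a^4/8 - 3*a/4


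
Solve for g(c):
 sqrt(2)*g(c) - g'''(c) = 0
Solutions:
 g(c) = C3*exp(2^(1/6)*c) + (C1*sin(2^(1/6)*sqrt(3)*c/2) + C2*cos(2^(1/6)*sqrt(3)*c/2))*exp(-2^(1/6)*c/2)


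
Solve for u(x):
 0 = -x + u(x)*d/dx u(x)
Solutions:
 u(x) = -sqrt(C1 + x^2)
 u(x) = sqrt(C1 + x^2)


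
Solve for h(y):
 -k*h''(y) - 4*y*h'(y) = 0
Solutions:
 h(y) = C1 + C2*sqrt(k)*erf(sqrt(2)*y*sqrt(1/k))


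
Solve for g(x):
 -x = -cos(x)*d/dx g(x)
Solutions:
 g(x) = C1 + Integral(x/cos(x), x)


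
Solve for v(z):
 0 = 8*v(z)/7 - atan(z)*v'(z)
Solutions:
 v(z) = C1*exp(8*Integral(1/atan(z), z)/7)


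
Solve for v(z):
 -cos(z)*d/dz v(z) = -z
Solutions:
 v(z) = C1 + Integral(z/cos(z), z)


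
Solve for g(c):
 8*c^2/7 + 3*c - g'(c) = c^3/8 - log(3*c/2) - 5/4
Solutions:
 g(c) = C1 - c^4/32 + 8*c^3/21 + 3*c^2/2 + c*log(c) + c/4 + c*log(3/2)


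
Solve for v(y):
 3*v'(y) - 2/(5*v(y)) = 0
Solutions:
 v(y) = -sqrt(C1 + 60*y)/15
 v(y) = sqrt(C1 + 60*y)/15


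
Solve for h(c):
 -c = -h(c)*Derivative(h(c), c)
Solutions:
 h(c) = -sqrt(C1 + c^2)
 h(c) = sqrt(C1 + c^2)


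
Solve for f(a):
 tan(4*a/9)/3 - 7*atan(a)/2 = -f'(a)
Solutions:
 f(a) = C1 + 7*a*atan(a)/2 - 7*log(a^2 + 1)/4 + 3*log(cos(4*a/9))/4


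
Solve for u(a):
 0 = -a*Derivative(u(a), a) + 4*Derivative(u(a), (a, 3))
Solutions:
 u(a) = C1 + Integral(C2*airyai(2^(1/3)*a/2) + C3*airybi(2^(1/3)*a/2), a)


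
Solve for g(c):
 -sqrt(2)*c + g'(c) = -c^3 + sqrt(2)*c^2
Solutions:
 g(c) = C1 - c^4/4 + sqrt(2)*c^3/3 + sqrt(2)*c^2/2


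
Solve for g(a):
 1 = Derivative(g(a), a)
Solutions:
 g(a) = C1 + a


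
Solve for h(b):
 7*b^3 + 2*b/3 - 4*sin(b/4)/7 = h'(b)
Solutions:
 h(b) = C1 + 7*b^4/4 + b^2/3 + 16*cos(b/4)/7


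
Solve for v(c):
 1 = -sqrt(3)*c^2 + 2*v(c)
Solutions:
 v(c) = sqrt(3)*c^2/2 + 1/2


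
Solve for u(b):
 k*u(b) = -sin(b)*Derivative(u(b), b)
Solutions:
 u(b) = C1*exp(k*(-log(cos(b) - 1) + log(cos(b) + 1))/2)


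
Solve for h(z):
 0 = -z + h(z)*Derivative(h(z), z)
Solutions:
 h(z) = -sqrt(C1 + z^2)
 h(z) = sqrt(C1 + z^2)


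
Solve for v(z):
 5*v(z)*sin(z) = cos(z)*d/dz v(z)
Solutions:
 v(z) = C1/cos(z)^5


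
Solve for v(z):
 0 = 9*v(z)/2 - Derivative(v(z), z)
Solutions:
 v(z) = C1*exp(9*z/2)


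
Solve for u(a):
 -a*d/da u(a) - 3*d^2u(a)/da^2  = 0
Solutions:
 u(a) = C1 + C2*erf(sqrt(6)*a/6)


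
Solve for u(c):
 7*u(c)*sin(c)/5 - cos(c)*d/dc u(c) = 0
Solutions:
 u(c) = C1/cos(c)^(7/5)


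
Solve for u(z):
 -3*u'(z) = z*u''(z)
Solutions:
 u(z) = C1 + C2/z^2


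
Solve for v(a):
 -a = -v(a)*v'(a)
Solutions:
 v(a) = -sqrt(C1 + a^2)
 v(a) = sqrt(C1 + a^2)


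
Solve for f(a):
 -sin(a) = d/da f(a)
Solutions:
 f(a) = C1 + cos(a)


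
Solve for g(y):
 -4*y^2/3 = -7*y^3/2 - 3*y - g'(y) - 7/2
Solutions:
 g(y) = C1 - 7*y^4/8 + 4*y^3/9 - 3*y^2/2 - 7*y/2


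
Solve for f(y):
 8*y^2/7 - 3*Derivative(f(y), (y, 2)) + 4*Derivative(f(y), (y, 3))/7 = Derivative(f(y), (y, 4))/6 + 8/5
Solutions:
 f(y) = C1 + C2*y + 2*y^4/63 + 32*y^3/1323 - 12688*y^2/46305 + (C3*sin(3*sqrt(82)*y/7) + C4*cos(3*sqrt(82)*y/7))*exp(12*y/7)


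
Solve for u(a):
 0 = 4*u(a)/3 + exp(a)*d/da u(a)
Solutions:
 u(a) = C1*exp(4*exp(-a)/3)


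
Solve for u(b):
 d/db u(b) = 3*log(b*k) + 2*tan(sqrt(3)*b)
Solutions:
 u(b) = C1 + 3*b*log(b*k) - 3*b - 2*sqrt(3)*log(cos(sqrt(3)*b))/3


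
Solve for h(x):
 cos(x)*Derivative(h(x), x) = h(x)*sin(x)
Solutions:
 h(x) = C1/cos(x)


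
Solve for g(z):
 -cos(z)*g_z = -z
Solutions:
 g(z) = C1 + Integral(z/cos(z), z)


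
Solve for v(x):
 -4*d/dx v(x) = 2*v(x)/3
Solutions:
 v(x) = C1*exp(-x/6)


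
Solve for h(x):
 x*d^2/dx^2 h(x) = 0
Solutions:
 h(x) = C1 + C2*x


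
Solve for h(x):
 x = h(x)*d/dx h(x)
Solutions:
 h(x) = -sqrt(C1 + x^2)
 h(x) = sqrt(C1 + x^2)


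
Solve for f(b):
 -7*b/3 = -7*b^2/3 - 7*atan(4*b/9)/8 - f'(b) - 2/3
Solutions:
 f(b) = C1 - 7*b^3/9 + 7*b^2/6 - 7*b*atan(4*b/9)/8 - 2*b/3 + 63*log(16*b^2 + 81)/64


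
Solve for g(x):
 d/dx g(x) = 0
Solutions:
 g(x) = C1


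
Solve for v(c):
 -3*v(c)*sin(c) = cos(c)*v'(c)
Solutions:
 v(c) = C1*cos(c)^3


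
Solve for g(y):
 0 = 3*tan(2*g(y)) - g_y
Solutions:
 g(y) = -asin(C1*exp(6*y))/2 + pi/2
 g(y) = asin(C1*exp(6*y))/2


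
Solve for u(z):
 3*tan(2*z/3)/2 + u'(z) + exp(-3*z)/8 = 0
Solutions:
 u(z) = C1 - 9*log(tan(2*z/3)^2 + 1)/8 + exp(-3*z)/24


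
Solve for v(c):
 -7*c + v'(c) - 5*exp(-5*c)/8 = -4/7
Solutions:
 v(c) = C1 + 7*c^2/2 - 4*c/7 - exp(-5*c)/8


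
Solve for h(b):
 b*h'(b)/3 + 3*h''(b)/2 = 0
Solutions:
 h(b) = C1 + C2*erf(b/3)


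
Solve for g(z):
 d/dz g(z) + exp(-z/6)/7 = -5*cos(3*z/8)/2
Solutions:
 g(z) = C1 - 20*sin(3*z/8)/3 + 6*exp(-z/6)/7


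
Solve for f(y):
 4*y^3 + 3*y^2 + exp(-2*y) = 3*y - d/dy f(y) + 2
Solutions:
 f(y) = C1 - y^4 - y^3 + 3*y^2/2 + 2*y + exp(-2*y)/2


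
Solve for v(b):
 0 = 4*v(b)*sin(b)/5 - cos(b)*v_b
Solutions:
 v(b) = C1/cos(b)^(4/5)


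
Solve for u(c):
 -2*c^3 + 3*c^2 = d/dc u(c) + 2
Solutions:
 u(c) = C1 - c^4/2 + c^3 - 2*c


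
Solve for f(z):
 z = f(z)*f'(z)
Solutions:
 f(z) = -sqrt(C1 + z^2)
 f(z) = sqrt(C1 + z^2)


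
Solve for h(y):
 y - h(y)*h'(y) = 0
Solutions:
 h(y) = -sqrt(C1 + y^2)
 h(y) = sqrt(C1 + y^2)


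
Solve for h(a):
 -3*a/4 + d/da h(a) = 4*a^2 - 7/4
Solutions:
 h(a) = C1 + 4*a^3/3 + 3*a^2/8 - 7*a/4


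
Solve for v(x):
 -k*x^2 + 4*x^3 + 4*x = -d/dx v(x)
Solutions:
 v(x) = C1 + k*x^3/3 - x^4 - 2*x^2


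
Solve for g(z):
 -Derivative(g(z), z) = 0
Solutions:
 g(z) = C1


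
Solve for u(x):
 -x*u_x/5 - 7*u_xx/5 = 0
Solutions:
 u(x) = C1 + C2*erf(sqrt(14)*x/14)


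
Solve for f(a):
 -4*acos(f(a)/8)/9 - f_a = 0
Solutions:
 Integral(1/acos(_y/8), (_y, f(a))) = C1 - 4*a/9


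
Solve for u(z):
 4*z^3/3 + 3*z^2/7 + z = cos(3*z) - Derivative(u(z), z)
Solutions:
 u(z) = C1 - z^4/3 - z^3/7 - z^2/2 + sin(3*z)/3


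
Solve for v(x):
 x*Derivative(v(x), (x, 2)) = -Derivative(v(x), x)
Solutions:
 v(x) = C1 + C2*log(x)


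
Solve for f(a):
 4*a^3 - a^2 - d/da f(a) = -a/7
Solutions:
 f(a) = C1 + a^4 - a^3/3 + a^2/14


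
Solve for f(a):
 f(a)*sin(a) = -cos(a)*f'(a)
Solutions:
 f(a) = C1*cos(a)


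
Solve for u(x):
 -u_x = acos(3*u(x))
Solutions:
 Integral(1/acos(3*_y), (_y, u(x))) = C1 - x


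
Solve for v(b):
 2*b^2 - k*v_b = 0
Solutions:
 v(b) = C1 + 2*b^3/(3*k)


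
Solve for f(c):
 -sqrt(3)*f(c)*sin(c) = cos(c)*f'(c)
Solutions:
 f(c) = C1*cos(c)^(sqrt(3))


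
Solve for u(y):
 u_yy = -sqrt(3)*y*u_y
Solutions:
 u(y) = C1 + C2*erf(sqrt(2)*3^(1/4)*y/2)


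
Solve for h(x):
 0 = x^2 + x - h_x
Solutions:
 h(x) = C1 + x^3/3 + x^2/2


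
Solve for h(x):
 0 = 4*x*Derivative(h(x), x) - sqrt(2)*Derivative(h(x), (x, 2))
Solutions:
 h(x) = C1 + C2*erfi(2^(1/4)*x)


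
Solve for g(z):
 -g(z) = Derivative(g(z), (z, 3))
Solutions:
 g(z) = C3*exp(-z) + (C1*sin(sqrt(3)*z/2) + C2*cos(sqrt(3)*z/2))*exp(z/2)


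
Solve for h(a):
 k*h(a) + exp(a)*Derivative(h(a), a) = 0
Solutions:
 h(a) = C1*exp(k*exp(-a))


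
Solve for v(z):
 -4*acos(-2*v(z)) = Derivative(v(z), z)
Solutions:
 Integral(1/acos(-2*_y), (_y, v(z))) = C1 - 4*z


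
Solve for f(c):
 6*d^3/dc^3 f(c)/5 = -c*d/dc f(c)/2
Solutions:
 f(c) = C1 + Integral(C2*airyai(-90^(1/3)*c/6) + C3*airybi(-90^(1/3)*c/6), c)


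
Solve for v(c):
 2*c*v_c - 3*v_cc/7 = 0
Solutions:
 v(c) = C1 + C2*erfi(sqrt(21)*c/3)


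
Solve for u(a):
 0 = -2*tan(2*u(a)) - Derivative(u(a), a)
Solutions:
 u(a) = -asin(C1*exp(-4*a))/2 + pi/2
 u(a) = asin(C1*exp(-4*a))/2


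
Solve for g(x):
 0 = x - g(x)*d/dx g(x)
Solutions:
 g(x) = -sqrt(C1 + x^2)
 g(x) = sqrt(C1 + x^2)


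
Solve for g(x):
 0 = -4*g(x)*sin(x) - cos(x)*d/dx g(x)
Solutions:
 g(x) = C1*cos(x)^4


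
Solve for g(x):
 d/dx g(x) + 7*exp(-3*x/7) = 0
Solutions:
 g(x) = C1 + 49*exp(-3*x/7)/3


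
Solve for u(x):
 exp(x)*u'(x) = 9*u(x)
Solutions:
 u(x) = C1*exp(-9*exp(-x))


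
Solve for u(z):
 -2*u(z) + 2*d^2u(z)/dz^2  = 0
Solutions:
 u(z) = C1*exp(-z) + C2*exp(z)


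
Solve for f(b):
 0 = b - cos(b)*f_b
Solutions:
 f(b) = C1 + Integral(b/cos(b), b)


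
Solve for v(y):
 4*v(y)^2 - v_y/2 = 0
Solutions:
 v(y) = -1/(C1 + 8*y)


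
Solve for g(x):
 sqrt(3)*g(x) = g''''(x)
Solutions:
 g(x) = C1*exp(-3^(1/8)*x) + C2*exp(3^(1/8)*x) + C3*sin(3^(1/8)*x) + C4*cos(3^(1/8)*x)


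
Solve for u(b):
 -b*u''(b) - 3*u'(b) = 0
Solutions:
 u(b) = C1 + C2/b^2


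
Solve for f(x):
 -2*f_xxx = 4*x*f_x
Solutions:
 f(x) = C1 + Integral(C2*airyai(-2^(1/3)*x) + C3*airybi(-2^(1/3)*x), x)


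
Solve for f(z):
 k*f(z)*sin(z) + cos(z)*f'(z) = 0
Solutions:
 f(z) = C1*exp(k*log(cos(z)))


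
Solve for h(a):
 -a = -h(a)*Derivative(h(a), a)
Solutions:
 h(a) = -sqrt(C1 + a^2)
 h(a) = sqrt(C1 + a^2)


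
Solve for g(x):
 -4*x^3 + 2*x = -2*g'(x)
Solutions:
 g(x) = C1 + x^4/2 - x^2/2


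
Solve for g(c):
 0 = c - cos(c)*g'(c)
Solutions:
 g(c) = C1 + Integral(c/cos(c), c)


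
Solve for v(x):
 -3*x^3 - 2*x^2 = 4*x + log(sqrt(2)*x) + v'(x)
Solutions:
 v(x) = C1 - 3*x^4/4 - 2*x^3/3 - 2*x^2 - x*log(x) - x*log(2)/2 + x


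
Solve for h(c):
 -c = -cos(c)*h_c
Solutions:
 h(c) = C1 + Integral(c/cos(c), c)


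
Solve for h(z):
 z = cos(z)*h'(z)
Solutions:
 h(z) = C1 + Integral(z/cos(z), z)


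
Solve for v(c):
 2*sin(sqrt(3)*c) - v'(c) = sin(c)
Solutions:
 v(c) = C1 + cos(c) - 2*sqrt(3)*cos(sqrt(3)*c)/3


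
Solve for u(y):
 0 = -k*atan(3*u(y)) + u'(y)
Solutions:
 Integral(1/atan(3*_y), (_y, u(y))) = C1 + k*y


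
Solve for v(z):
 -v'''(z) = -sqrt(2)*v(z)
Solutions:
 v(z) = C3*exp(2^(1/6)*z) + (C1*sin(2^(1/6)*sqrt(3)*z/2) + C2*cos(2^(1/6)*sqrt(3)*z/2))*exp(-2^(1/6)*z/2)


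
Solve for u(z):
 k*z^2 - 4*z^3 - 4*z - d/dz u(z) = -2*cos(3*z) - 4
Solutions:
 u(z) = C1 + k*z^3/3 - z^4 - 2*z^2 + 4*z + 2*sin(3*z)/3


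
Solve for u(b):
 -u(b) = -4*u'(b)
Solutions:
 u(b) = C1*exp(b/4)


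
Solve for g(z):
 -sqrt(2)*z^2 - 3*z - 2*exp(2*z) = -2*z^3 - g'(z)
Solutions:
 g(z) = C1 - z^4/2 + sqrt(2)*z^3/3 + 3*z^2/2 + exp(2*z)


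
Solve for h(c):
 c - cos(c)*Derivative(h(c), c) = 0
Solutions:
 h(c) = C1 + Integral(c/cos(c), c)


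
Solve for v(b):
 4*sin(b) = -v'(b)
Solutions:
 v(b) = C1 + 4*cos(b)


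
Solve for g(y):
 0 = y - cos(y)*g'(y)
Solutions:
 g(y) = C1 + Integral(y/cos(y), y)


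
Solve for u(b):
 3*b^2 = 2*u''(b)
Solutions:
 u(b) = C1 + C2*b + b^4/8


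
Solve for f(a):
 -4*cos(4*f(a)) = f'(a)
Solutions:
 f(a) = -asin((C1 + exp(32*a))/(C1 - exp(32*a)))/4 + pi/4
 f(a) = asin((C1 + exp(32*a))/(C1 - exp(32*a)))/4


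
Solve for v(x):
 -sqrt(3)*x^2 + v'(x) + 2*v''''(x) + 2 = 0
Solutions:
 v(x) = C1 + C4*exp(-2^(2/3)*x/2) + sqrt(3)*x^3/3 - 2*x + (C2*sin(2^(2/3)*sqrt(3)*x/4) + C3*cos(2^(2/3)*sqrt(3)*x/4))*exp(2^(2/3)*x/4)


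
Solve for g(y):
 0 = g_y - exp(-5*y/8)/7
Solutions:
 g(y) = C1 - 8*exp(-5*y/8)/35


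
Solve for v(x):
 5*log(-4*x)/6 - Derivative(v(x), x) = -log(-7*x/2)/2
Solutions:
 v(x) = C1 + 4*x*log(-x)/3 + x*(-8 + 7*log(2) + 3*log(7))/6


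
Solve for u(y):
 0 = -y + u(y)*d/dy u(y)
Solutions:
 u(y) = -sqrt(C1 + y^2)
 u(y) = sqrt(C1 + y^2)


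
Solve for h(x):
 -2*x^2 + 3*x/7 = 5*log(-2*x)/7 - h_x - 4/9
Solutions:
 h(x) = C1 + 2*x^3/3 - 3*x^2/14 + 5*x*log(-x)/7 + x*(-73 + 45*log(2))/63


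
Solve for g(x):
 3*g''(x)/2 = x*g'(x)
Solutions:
 g(x) = C1 + C2*erfi(sqrt(3)*x/3)


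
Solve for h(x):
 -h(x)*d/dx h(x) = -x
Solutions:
 h(x) = -sqrt(C1 + x^2)
 h(x) = sqrt(C1 + x^2)


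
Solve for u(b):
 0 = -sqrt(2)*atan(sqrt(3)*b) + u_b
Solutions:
 u(b) = C1 + sqrt(2)*(b*atan(sqrt(3)*b) - sqrt(3)*log(3*b^2 + 1)/6)


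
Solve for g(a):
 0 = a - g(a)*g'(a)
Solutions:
 g(a) = -sqrt(C1 + a^2)
 g(a) = sqrt(C1 + a^2)


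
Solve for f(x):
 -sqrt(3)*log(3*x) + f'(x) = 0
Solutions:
 f(x) = C1 + sqrt(3)*x*log(x) - sqrt(3)*x + sqrt(3)*x*log(3)


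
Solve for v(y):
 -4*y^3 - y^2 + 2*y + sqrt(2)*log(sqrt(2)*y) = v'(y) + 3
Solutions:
 v(y) = C1 - y^4 - y^3/3 + y^2 + sqrt(2)*y*log(y) - 3*y - sqrt(2)*y + sqrt(2)*y*log(2)/2


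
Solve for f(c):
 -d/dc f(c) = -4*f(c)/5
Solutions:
 f(c) = C1*exp(4*c/5)


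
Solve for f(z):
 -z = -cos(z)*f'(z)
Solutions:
 f(z) = C1 + Integral(z/cos(z), z)


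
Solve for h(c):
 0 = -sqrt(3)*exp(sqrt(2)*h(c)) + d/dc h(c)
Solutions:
 h(c) = sqrt(2)*(2*log(-1/(C1 + sqrt(3)*c)) - log(2))/4


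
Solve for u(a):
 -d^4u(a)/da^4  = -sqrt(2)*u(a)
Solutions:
 u(a) = C1*exp(-2^(1/8)*a) + C2*exp(2^(1/8)*a) + C3*sin(2^(1/8)*a) + C4*cos(2^(1/8)*a)


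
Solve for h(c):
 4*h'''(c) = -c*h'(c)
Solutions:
 h(c) = C1 + Integral(C2*airyai(-2^(1/3)*c/2) + C3*airybi(-2^(1/3)*c/2), c)


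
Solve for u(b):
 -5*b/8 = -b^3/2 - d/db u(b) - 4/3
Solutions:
 u(b) = C1 - b^4/8 + 5*b^2/16 - 4*b/3


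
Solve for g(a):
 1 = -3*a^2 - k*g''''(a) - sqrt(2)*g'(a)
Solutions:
 g(a) = C1 + C2*exp(2^(1/6)*a*(-1/k)^(1/3)) + C3*exp(2^(1/6)*a*(-1/k)^(1/3)*(-1 + sqrt(3)*I)/2) + C4*exp(-2^(1/6)*a*(-1/k)^(1/3)*(1 + sqrt(3)*I)/2) - sqrt(2)*a^3/2 - sqrt(2)*a/2


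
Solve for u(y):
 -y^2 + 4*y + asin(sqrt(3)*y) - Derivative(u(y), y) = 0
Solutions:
 u(y) = C1 - y^3/3 + 2*y^2 + y*asin(sqrt(3)*y) + sqrt(3)*sqrt(1 - 3*y^2)/3


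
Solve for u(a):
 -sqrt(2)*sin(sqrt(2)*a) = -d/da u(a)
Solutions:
 u(a) = C1 - cos(sqrt(2)*a)


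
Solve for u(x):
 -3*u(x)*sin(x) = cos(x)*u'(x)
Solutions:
 u(x) = C1*cos(x)^3


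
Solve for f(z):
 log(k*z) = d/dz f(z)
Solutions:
 f(z) = C1 + z*log(k*z) - z


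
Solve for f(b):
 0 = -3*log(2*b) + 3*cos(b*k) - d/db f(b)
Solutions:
 f(b) = C1 - 3*b*log(b) - 3*b*log(2) + 3*b + 3*Piecewise((sin(b*k)/k, Ne(k, 0)), (b, True))


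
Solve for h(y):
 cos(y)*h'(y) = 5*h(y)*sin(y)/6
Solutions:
 h(y) = C1/cos(y)^(5/6)


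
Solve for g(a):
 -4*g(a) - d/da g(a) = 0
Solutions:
 g(a) = C1*exp(-4*a)


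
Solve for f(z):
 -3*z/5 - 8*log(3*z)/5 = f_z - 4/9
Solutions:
 f(z) = C1 - 3*z^2/10 - 8*z*log(z)/5 - 8*z*log(3)/5 + 92*z/45


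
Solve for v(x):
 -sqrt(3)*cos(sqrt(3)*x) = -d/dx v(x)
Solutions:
 v(x) = C1 + sin(sqrt(3)*x)


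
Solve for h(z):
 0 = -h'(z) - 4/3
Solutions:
 h(z) = C1 - 4*z/3


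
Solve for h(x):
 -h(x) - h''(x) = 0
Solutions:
 h(x) = C1*sin(x) + C2*cos(x)


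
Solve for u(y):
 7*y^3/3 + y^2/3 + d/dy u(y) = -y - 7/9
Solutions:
 u(y) = C1 - 7*y^4/12 - y^3/9 - y^2/2 - 7*y/9


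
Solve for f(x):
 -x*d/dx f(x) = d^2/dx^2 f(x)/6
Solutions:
 f(x) = C1 + C2*erf(sqrt(3)*x)


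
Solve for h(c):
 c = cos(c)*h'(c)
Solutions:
 h(c) = C1 + Integral(c/cos(c), c)


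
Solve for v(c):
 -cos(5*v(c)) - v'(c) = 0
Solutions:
 v(c) = -asin((C1 + exp(10*c))/(C1 - exp(10*c)))/5 + pi/5
 v(c) = asin((C1 + exp(10*c))/(C1 - exp(10*c)))/5


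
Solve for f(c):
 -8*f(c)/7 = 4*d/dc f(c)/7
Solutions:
 f(c) = C1*exp(-2*c)


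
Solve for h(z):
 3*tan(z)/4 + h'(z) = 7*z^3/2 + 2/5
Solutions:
 h(z) = C1 + 7*z^4/8 + 2*z/5 + 3*log(cos(z))/4


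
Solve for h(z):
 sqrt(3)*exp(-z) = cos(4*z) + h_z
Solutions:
 h(z) = C1 - sin(4*z)/4 - sqrt(3)*exp(-z)


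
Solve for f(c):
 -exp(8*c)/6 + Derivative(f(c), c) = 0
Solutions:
 f(c) = C1 + exp(8*c)/48


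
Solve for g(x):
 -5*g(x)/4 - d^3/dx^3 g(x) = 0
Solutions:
 g(x) = C3*exp(-10^(1/3)*x/2) + (C1*sin(10^(1/3)*sqrt(3)*x/4) + C2*cos(10^(1/3)*sqrt(3)*x/4))*exp(10^(1/3)*x/4)


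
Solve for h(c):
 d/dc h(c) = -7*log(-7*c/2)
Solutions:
 h(c) = C1 - 7*c*log(-c) + 7*c*(-log(7) + log(2) + 1)


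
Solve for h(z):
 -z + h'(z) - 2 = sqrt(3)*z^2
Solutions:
 h(z) = C1 + sqrt(3)*z^3/3 + z^2/2 + 2*z


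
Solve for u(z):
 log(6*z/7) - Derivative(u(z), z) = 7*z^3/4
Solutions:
 u(z) = C1 - 7*z^4/16 + z*log(z) - z + z*log(6/7)


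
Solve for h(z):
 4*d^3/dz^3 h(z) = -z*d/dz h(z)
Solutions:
 h(z) = C1 + Integral(C2*airyai(-2^(1/3)*z/2) + C3*airybi(-2^(1/3)*z/2), z)


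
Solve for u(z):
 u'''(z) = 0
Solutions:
 u(z) = C1 + C2*z + C3*z^2


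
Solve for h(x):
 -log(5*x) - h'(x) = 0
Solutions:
 h(x) = C1 - x*log(x) - x*log(5) + x


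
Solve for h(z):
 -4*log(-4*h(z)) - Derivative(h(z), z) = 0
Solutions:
 Integral(1/(log(-_y) + 2*log(2)), (_y, h(z)))/4 = C1 - z


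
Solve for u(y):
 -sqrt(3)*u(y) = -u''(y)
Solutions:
 u(y) = C1*exp(-3^(1/4)*y) + C2*exp(3^(1/4)*y)


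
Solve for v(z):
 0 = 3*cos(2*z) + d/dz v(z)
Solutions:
 v(z) = C1 - 3*sin(2*z)/2


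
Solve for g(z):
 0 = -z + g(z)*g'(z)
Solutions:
 g(z) = -sqrt(C1 + z^2)
 g(z) = sqrt(C1 + z^2)


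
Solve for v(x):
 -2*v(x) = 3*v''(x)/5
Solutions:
 v(x) = C1*sin(sqrt(30)*x/3) + C2*cos(sqrt(30)*x/3)


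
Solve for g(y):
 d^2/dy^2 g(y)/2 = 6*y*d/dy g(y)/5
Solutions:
 g(y) = C1 + C2*erfi(sqrt(30)*y/5)


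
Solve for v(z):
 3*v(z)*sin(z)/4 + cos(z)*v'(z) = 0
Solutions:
 v(z) = C1*cos(z)^(3/4)


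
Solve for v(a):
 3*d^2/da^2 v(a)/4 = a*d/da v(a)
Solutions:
 v(a) = C1 + C2*erfi(sqrt(6)*a/3)


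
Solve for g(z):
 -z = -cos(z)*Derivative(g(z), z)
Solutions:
 g(z) = C1 + Integral(z/cos(z), z)


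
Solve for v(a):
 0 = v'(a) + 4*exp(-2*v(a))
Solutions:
 v(a) = log(-sqrt(C1 - 8*a))
 v(a) = log(C1 - 8*a)/2


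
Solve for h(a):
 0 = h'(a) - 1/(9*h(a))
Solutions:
 h(a) = -sqrt(C1 + 2*a)/3
 h(a) = sqrt(C1 + 2*a)/3


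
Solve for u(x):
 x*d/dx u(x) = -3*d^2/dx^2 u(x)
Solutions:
 u(x) = C1 + C2*erf(sqrt(6)*x/6)


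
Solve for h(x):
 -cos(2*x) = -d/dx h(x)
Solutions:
 h(x) = C1 + sin(2*x)/2


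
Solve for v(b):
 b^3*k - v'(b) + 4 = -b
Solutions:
 v(b) = C1 + b^4*k/4 + b^2/2 + 4*b


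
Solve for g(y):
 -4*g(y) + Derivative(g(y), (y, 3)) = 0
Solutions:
 g(y) = C3*exp(2^(2/3)*y) + (C1*sin(2^(2/3)*sqrt(3)*y/2) + C2*cos(2^(2/3)*sqrt(3)*y/2))*exp(-2^(2/3)*y/2)


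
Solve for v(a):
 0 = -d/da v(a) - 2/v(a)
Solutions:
 v(a) = -sqrt(C1 - 4*a)
 v(a) = sqrt(C1 - 4*a)


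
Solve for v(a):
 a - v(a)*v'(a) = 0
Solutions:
 v(a) = -sqrt(C1 + a^2)
 v(a) = sqrt(C1 + a^2)


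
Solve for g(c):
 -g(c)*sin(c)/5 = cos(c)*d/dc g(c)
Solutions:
 g(c) = C1*cos(c)^(1/5)


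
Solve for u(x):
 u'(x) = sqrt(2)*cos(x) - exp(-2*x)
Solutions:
 u(x) = C1 + sqrt(2)*sin(x) + exp(-2*x)/2


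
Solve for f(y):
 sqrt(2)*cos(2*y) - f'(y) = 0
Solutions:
 f(y) = C1 + sqrt(2)*sin(2*y)/2


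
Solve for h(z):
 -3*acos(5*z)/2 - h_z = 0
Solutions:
 h(z) = C1 - 3*z*acos(5*z)/2 + 3*sqrt(1 - 25*z^2)/10


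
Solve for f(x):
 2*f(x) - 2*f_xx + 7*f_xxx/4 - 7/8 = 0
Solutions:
 f(x) = C1*exp(x*(32*2^(1/3)/(21*sqrt(3201) + 1195)^(1/3) + 16 + 2^(2/3)*(21*sqrt(3201) + 1195)^(1/3))/42)*sin(2^(1/3)*sqrt(3)*x*(-2^(1/3)*(21*sqrt(3201) + 1195)^(1/3) + 32/(21*sqrt(3201) + 1195)^(1/3))/42) + C2*exp(x*(32*2^(1/3)/(21*sqrt(3201) + 1195)^(1/3) + 16 + 2^(2/3)*(21*sqrt(3201) + 1195)^(1/3))/42)*cos(2^(1/3)*sqrt(3)*x*(-2^(1/3)*(21*sqrt(3201) + 1195)^(1/3) + 32/(21*sqrt(3201) + 1195)^(1/3))/42) + C3*exp(x*(-2^(2/3)*(21*sqrt(3201) + 1195)^(1/3) - 32*2^(1/3)/(21*sqrt(3201) + 1195)^(1/3) + 8)/21) + 7/16


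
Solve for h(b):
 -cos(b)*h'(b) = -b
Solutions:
 h(b) = C1 + Integral(b/cos(b), b)


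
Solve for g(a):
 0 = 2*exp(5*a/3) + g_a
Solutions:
 g(a) = C1 - 6*exp(5*a/3)/5


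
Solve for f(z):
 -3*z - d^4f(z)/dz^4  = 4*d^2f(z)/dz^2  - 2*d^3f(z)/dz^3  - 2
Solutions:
 f(z) = C1 + C2*z - z^3/8 + z^2/16 + (C3*sin(sqrt(3)*z) + C4*cos(sqrt(3)*z))*exp(z)


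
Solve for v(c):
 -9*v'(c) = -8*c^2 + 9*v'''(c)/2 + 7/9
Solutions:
 v(c) = C1 + C2*sin(sqrt(2)*c) + C3*cos(sqrt(2)*c) + 8*c^3/27 - 79*c/81


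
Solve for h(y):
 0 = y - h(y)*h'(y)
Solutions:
 h(y) = -sqrt(C1 + y^2)
 h(y) = sqrt(C1 + y^2)


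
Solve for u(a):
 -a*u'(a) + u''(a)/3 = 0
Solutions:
 u(a) = C1 + C2*erfi(sqrt(6)*a/2)


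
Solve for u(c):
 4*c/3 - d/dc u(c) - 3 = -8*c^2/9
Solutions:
 u(c) = C1 + 8*c^3/27 + 2*c^2/3 - 3*c


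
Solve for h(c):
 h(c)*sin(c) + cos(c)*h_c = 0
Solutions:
 h(c) = C1*cos(c)


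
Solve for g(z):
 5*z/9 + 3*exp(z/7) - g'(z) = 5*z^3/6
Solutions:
 g(z) = C1 - 5*z^4/24 + 5*z^2/18 + 21*exp(z/7)


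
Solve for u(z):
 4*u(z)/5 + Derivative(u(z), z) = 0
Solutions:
 u(z) = C1*exp(-4*z/5)


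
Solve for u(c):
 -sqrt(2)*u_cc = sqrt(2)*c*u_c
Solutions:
 u(c) = C1 + C2*erf(sqrt(2)*c/2)


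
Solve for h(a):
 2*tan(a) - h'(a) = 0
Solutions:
 h(a) = C1 - 2*log(cos(a))


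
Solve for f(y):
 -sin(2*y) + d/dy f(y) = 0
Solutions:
 f(y) = C1 - cos(2*y)/2


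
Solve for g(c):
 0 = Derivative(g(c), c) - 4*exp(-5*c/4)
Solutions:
 g(c) = C1 - 16*exp(-5*c/4)/5


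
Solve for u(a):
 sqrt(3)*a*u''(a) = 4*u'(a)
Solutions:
 u(a) = C1 + C2*a^(1 + 4*sqrt(3)/3)


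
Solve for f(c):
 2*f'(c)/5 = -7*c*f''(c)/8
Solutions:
 f(c) = C1 + C2*c^(19/35)


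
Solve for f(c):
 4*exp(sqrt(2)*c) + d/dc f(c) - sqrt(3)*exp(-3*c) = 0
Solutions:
 f(c) = C1 - 2*sqrt(2)*exp(sqrt(2)*c) - sqrt(3)*exp(-3*c)/3


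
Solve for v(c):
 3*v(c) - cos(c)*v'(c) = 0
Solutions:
 v(c) = C1*(sin(c) + 1)^(3/2)/(sin(c) - 1)^(3/2)


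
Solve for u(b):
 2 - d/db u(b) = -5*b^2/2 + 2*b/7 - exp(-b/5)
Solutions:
 u(b) = C1 + 5*b^3/6 - b^2/7 + 2*b - 5*exp(-b/5)


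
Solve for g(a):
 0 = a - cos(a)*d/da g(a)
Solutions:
 g(a) = C1 + Integral(a/cos(a), a)


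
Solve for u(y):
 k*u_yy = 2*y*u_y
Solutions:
 u(y) = C1 + C2*erf(y*sqrt(-1/k))/sqrt(-1/k)


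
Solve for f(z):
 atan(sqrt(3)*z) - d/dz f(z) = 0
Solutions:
 f(z) = C1 + z*atan(sqrt(3)*z) - sqrt(3)*log(3*z^2 + 1)/6


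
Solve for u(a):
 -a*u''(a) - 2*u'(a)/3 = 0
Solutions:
 u(a) = C1 + C2*a^(1/3)


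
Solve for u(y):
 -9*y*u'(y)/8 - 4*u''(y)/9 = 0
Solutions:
 u(y) = C1 + C2*erf(9*y/8)


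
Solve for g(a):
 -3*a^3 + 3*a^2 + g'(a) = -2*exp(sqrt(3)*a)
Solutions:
 g(a) = C1 + 3*a^4/4 - a^3 - 2*sqrt(3)*exp(sqrt(3)*a)/3


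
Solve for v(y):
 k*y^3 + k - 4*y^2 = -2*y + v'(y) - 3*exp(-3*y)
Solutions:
 v(y) = C1 + k*y^4/4 + k*y - 4*y^3/3 + y^2 - exp(-3*y)


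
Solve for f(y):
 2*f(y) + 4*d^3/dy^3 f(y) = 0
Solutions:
 f(y) = C3*exp(-2^(2/3)*y/2) + (C1*sin(2^(2/3)*sqrt(3)*y/4) + C2*cos(2^(2/3)*sqrt(3)*y/4))*exp(2^(2/3)*y/4)


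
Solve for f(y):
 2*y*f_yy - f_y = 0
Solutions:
 f(y) = C1 + C2*y^(3/2)


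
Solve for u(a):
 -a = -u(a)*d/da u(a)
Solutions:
 u(a) = -sqrt(C1 + a^2)
 u(a) = sqrt(C1 + a^2)


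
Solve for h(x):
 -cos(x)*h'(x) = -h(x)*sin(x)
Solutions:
 h(x) = C1/cos(x)


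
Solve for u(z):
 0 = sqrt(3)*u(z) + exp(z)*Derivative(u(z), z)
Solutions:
 u(z) = C1*exp(sqrt(3)*exp(-z))


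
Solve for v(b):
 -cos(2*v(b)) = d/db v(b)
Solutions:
 v(b) = -asin((C1 + exp(4*b))/(C1 - exp(4*b)))/2 + pi/2
 v(b) = asin((C1 + exp(4*b))/(C1 - exp(4*b)))/2


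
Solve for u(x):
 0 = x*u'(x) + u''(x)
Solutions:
 u(x) = C1 + C2*erf(sqrt(2)*x/2)


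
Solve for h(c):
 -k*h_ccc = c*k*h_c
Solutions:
 h(c) = C1 + Integral(C2*airyai(-c) + C3*airybi(-c), c)


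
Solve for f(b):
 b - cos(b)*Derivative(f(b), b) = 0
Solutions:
 f(b) = C1 + Integral(b/cos(b), b)


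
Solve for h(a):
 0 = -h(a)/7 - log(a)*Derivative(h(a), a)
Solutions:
 h(a) = C1*exp(-li(a)/7)


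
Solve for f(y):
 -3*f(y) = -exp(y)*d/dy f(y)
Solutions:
 f(y) = C1*exp(-3*exp(-y))


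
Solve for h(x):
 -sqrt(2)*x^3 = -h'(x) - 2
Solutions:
 h(x) = C1 + sqrt(2)*x^4/4 - 2*x


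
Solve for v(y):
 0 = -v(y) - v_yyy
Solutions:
 v(y) = C3*exp(-y) + (C1*sin(sqrt(3)*y/2) + C2*cos(sqrt(3)*y/2))*exp(y/2)


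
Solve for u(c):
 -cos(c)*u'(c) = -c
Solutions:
 u(c) = C1 + Integral(c/cos(c), c)


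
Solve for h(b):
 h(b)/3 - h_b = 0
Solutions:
 h(b) = C1*exp(b/3)


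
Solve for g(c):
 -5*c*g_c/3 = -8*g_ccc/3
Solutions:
 g(c) = C1 + Integral(C2*airyai(5^(1/3)*c/2) + C3*airybi(5^(1/3)*c/2), c)


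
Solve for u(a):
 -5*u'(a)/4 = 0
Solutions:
 u(a) = C1


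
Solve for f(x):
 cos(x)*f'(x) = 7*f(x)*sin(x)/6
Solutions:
 f(x) = C1/cos(x)^(7/6)


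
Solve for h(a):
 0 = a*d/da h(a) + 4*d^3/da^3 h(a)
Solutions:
 h(a) = C1 + Integral(C2*airyai(-2^(1/3)*a/2) + C3*airybi(-2^(1/3)*a/2), a)


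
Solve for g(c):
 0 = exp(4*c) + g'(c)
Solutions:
 g(c) = C1 - exp(4*c)/4


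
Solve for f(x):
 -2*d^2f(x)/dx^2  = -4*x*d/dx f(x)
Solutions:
 f(x) = C1 + C2*erfi(x)


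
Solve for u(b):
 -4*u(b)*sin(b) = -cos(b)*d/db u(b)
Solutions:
 u(b) = C1/cos(b)^4


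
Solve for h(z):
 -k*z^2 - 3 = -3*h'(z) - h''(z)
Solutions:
 h(z) = C1 + C2*exp(-3*z) + k*z^3/9 - k*z^2/9 + 2*k*z/27 + z


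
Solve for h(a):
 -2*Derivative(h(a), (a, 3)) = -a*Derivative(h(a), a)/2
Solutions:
 h(a) = C1 + Integral(C2*airyai(2^(1/3)*a/2) + C3*airybi(2^(1/3)*a/2), a)


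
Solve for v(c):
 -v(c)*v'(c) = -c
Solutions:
 v(c) = -sqrt(C1 + c^2)
 v(c) = sqrt(C1 + c^2)


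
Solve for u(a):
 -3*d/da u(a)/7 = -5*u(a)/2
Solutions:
 u(a) = C1*exp(35*a/6)


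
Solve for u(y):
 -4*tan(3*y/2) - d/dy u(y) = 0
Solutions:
 u(y) = C1 + 8*log(cos(3*y/2))/3


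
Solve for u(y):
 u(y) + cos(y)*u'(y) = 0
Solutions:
 u(y) = C1*sqrt(sin(y) - 1)/sqrt(sin(y) + 1)


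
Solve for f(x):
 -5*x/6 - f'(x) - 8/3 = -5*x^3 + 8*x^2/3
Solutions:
 f(x) = C1 + 5*x^4/4 - 8*x^3/9 - 5*x^2/12 - 8*x/3


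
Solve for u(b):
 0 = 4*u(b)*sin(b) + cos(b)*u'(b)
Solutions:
 u(b) = C1*cos(b)^4


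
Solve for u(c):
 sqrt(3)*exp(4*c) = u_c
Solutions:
 u(c) = C1 + sqrt(3)*exp(4*c)/4


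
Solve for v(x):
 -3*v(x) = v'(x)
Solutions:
 v(x) = C1*exp(-3*x)


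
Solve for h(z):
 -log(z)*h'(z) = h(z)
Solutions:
 h(z) = C1*exp(-li(z))


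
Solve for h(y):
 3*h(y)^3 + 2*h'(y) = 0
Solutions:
 h(y) = -sqrt(-1/(C1 - 3*y))
 h(y) = sqrt(-1/(C1 - 3*y))


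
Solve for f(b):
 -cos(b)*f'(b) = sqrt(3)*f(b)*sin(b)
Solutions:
 f(b) = C1*cos(b)^(sqrt(3))


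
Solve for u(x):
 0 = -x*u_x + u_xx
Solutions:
 u(x) = C1 + C2*erfi(sqrt(2)*x/2)


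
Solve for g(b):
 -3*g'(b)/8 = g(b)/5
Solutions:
 g(b) = C1*exp(-8*b/15)


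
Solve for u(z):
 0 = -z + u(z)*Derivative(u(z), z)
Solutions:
 u(z) = -sqrt(C1 + z^2)
 u(z) = sqrt(C1 + z^2)


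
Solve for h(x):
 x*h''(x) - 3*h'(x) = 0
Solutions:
 h(x) = C1 + C2*x^4


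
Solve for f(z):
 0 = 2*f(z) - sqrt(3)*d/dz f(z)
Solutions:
 f(z) = C1*exp(2*sqrt(3)*z/3)


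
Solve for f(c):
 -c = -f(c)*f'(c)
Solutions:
 f(c) = -sqrt(C1 + c^2)
 f(c) = sqrt(C1 + c^2)


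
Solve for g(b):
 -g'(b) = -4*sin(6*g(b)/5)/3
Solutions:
 -4*b/3 + 5*log(cos(6*g(b)/5) - 1)/12 - 5*log(cos(6*g(b)/5) + 1)/12 = C1


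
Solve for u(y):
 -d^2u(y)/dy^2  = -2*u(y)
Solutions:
 u(y) = C1*exp(-sqrt(2)*y) + C2*exp(sqrt(2)*y)


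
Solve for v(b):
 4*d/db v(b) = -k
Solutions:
 v(b) = C1 - b*k/4


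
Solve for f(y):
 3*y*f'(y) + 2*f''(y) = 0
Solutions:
 f(y) = C1 + C2*erf(sqrt(3)*y/2)


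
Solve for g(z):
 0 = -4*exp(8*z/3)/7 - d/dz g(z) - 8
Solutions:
 g(z) = C1 - 8*z - 3*exp(8*z/3)/14


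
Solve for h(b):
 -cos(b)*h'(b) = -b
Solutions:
 h(b) = C1 + Integral(b/cos(b), b)


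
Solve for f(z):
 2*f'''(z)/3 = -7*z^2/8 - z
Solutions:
 f(z) = C1 + C2*z + C3*z^2 - 7*z^5/320 - z^4/16


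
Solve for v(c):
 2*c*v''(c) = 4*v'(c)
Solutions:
 v(c) = C1 + C2*c^3


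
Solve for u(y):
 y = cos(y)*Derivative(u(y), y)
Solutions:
 u(y) = C1 + Integral(y/cos(y), y)


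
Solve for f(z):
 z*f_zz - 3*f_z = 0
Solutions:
 f(z) = C1 + C2*z^4


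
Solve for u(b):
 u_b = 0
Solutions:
 u(b) = C1


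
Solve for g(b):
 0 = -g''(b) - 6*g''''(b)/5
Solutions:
 g(b) = C1 + C2*b + C3*sin(sqrt(30)*b/6) + C4*cos(sqrt(30)*b/6)


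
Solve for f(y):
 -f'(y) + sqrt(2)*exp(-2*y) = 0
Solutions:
 f(y) = C1 - sqrt(2)*exp(-2*y)/2


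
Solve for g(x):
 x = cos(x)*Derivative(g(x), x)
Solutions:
 g(x) = C1 + Integral(x/cos(x), x)


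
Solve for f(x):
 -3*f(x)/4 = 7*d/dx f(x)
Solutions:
 f(x) = C1*exp(-3*x/28)


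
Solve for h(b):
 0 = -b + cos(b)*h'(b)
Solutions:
 h(b) = C1 + Integral(b/cos(b), b)


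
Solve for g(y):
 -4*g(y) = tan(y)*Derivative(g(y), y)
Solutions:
 g(y) = C1/sin(y)^4


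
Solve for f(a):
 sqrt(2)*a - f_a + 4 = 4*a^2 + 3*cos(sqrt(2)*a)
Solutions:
 f(a) = C1 - 4*a^3/3 + sqrt(2)*a^2/2 + 4*a - 3*sqrt(2)*sin(sqrt(2)*a)/2


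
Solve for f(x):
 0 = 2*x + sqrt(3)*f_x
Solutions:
 f(x) = C1 - sqrt(3)*x^2/3


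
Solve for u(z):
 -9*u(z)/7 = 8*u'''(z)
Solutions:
 u(z) = C3*exp(-21^(2/3)*z/14) + (C1*sin(3*3^(1/6)*7^(2/3)*z/28) + C2*cos(3*3^(1/6)*7^(2/3)*z/28))*exp(21^(2/3)*z/28)


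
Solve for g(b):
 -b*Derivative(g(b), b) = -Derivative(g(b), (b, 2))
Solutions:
 g(b) = C1 + C2*erfi(sqrt(2)*b/2)


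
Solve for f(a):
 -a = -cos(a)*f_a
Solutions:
 f(a) = C1 + Integral(a/cos(a), a)


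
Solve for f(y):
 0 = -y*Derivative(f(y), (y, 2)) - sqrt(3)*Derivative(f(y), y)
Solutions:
 f(y) = C1 + C2*y^(1 - sqrt(3))


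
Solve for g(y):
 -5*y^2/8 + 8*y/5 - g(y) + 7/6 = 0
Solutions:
 g(y) = -5*y^2/8 + 8*y/5 + 7/6


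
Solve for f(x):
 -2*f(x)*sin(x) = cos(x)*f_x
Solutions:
 f(x) = C1*cos(x)^2


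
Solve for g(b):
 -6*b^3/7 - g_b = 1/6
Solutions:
 g(b) = C1 - 3*b^4/14 - b/6


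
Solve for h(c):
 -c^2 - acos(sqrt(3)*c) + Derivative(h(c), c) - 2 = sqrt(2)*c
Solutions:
 h(c) = C1 + c^3/3 + sqrt(2)*c^2/2 + c*acos(sqrt(3)*c) + 2*c - sqrt(3)*sqrt(1 - 3*c^2)/3


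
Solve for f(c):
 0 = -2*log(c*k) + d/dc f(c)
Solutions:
 f(c) = C1 + 2*c*log(c*k) - 2*c


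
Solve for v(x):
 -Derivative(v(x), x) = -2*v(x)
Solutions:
 v(x) = C1*exp(2*x)


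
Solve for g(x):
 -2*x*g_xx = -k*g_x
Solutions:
 g(x) = C1 + x^(re(k)/2 + 1)*(C2*sin(log(x)*Abs(im(k))/2) + C3*cos(log(x)*im(k)/2))


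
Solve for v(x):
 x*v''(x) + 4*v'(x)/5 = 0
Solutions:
 v(x) = C1 + C2*x^(1/5)


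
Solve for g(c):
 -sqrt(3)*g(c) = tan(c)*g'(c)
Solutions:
 g(c) = C1/sin(c)^(sqrt(3))


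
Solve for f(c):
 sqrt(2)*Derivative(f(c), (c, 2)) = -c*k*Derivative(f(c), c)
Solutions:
 f(c) = Piecewise((-2^(3/4)*sqrt(pi)*C1*erf(2^(1/4)*c*sqrt(k)/2)/(2*sqrt(k)) - C2, (k > 0) | (k < 0)), (-C1*c - C2, True))


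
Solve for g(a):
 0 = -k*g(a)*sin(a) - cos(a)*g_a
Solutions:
 g(a) = C1*exp(k*log(cos(a)))


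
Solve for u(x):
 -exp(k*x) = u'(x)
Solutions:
 u(x) = C1 - exp(k*x)/k


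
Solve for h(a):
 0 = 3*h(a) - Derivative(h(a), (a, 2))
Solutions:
 h(a) = C1*exp(-sqrt(3)*a) + C2*exp(sqrt(3)*a)


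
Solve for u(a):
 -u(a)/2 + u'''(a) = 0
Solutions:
 u(a) = C3*exp(2^(2/3)*a/2) + (C1*sin(2^(2/3)*sqrt(3)*a/4) + C2*cos(2^(2/3)*sqrt(3)*a/4))*exp(-2^(2/3)*a/4)


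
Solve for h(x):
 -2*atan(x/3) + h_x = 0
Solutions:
 h(x) = C1 + 2*x*atan(x/3) - 3*log(x^2 + 9)


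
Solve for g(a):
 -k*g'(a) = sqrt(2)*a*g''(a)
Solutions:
 g(a) = C1 + a^(-sqrt(2)*re(k)/2 + 1)*(C2*sin(sqrt(2)*log(a)*Abs(im(k))/2) + C3*cos(sqrt(2)*log(a)*im(k)/2))


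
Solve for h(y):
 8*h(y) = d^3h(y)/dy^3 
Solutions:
 h(y) = C3*exp(2*y) + (C1*sin(sqrt(3)*y) + C2*cos(sqrt(3)*y))*exp(-y)


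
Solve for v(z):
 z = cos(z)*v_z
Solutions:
 v(z) = C1 + Integral(z/cos(z), z)


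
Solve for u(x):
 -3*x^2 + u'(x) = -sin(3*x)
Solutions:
 u(x) = C1 + x^3 + cos(3*x)/3


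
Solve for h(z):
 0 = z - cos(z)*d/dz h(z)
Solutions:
 h(z) = C1 + Integral(z/cos(z), z)


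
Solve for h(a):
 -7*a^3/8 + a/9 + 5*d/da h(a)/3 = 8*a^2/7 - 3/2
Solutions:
 h(a) = C1 + 21*a^4/160 + 8*a^3/35 - a^2/30 - 9*a/10


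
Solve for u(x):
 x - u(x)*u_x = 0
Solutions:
 u(x) = -sqrt(C1 + x^2)
 u(x) = sqrt(C1 + x^2)


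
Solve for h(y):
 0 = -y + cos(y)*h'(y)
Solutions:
 h(y) = C1 + Integral(y/cos(y), y)


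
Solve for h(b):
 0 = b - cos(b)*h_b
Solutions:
 h(b) = C1 + Integral(b/cos(b), b)


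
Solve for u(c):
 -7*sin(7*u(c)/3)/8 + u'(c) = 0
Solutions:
 -7*c/8 + 3*log(cos(7*u(c)/3) - 1)/14 - 3*log(cos(7*u(c)/3) + 1)/14 = C1


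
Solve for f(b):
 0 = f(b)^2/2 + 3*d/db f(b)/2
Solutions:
 f(b) = 3/(C1 + b)


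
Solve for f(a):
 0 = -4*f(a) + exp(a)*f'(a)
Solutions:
 f(a) = C1*exp(-4*exp(-a))


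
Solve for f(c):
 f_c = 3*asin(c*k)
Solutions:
 f(c) = C1 + 3*Piecewise((c*asin(c*k) + sqrt(-c^2*k^2 + 1)/k, Ne(k, 0)), (0, True))


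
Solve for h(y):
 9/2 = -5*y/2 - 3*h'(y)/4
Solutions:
 h(y) = C1 - 5*y^2/3 - 6*y


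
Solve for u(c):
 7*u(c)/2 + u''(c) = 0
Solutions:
 u(c) = C1*sin(sqrt(14)*c/2) + C2*cos(sqrt(14)*c/2)


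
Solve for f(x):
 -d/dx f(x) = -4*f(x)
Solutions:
 f(x) = C1*exp(4*x)


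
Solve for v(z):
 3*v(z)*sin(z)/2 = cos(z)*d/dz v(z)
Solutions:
 v(z) = C1/cos(z)^(3/2)


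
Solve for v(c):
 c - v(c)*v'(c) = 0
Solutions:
 v(c) = -sqrt(C1 + c^2)
 v(c) = sqrt(C1 + c^2)


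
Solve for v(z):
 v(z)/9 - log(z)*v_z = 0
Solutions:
 v(z) = C1*exp(li(z)/9)


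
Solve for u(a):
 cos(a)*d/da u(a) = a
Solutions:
 u(a) = C1 + Integral(a/cos(a), a)


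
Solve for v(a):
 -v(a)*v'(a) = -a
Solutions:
 v(a) = -sqrt(C1 + a^2)
 v(a) = sqrt(C1 + a^2)


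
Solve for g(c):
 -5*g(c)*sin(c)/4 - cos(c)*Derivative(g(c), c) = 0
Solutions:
 g(c) = C1*cos(c)^(5/4)


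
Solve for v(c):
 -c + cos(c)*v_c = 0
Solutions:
 v(c) = C1 + Integral(c/cos(c), c)


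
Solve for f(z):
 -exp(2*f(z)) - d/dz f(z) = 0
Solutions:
 f(z) = log(-sqrt(-1/(C1 - z))) - log(2)/2
 f(z) = log(-1/(C1 - z))/2 - log(2)/2
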